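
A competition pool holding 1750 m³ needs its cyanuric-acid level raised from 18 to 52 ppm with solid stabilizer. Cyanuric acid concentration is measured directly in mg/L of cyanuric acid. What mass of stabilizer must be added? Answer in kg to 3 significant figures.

Volume: 1750 m³ = 1,750,000 L.
CYA to add: (52 − 18) = 34 mg/L × 1,750,000 L = 59,500 g cyanuric acid.

59.5 kg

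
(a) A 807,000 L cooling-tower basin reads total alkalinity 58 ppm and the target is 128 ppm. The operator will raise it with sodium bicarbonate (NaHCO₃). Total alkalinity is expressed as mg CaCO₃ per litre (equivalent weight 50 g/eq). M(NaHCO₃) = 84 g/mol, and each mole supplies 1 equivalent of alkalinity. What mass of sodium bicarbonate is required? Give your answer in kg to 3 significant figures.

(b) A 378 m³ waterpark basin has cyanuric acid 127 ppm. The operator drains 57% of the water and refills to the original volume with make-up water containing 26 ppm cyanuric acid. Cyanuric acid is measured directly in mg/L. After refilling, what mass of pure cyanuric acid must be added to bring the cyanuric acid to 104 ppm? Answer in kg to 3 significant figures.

(a) Alkalinity to add: (128 − 58) = 70 mg/L as CaCO₃ × 807,000 L = 56,490 g as CaCO₃.
(a) Equivalents: 56,490 g ÷ 50 g/eq = 1130 eq.
(a) NaHCO₃ supplies 1 eq per mole → 1130 mol.
(a) Mass: 1130 mol × 84 g/mol = 94,900 g.

(b) Volume: 378 m³ = 378,000 L.
(b) After draining 57% and refilling: 127 × 0.43 + 26 × 0.57 = 69.43 ppm.
(b) Deficit to target: 104 − 69.43 = 34.57 mg/L.
(b) Mass: 34.57 mg/L × 378,000 L = 13,070 g cyanuric acid.

(a) 94.9 kg; (b) 13.1 kg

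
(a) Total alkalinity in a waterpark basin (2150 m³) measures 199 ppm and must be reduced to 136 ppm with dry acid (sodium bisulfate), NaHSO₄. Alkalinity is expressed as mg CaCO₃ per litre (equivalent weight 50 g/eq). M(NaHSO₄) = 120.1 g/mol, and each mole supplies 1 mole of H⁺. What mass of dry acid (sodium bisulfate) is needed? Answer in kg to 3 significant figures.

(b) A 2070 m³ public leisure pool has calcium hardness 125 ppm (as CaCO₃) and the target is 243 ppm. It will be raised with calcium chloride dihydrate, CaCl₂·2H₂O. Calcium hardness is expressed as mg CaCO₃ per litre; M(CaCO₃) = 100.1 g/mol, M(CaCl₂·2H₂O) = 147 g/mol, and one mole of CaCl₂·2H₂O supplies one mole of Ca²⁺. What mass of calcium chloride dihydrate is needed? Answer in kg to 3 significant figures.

(a) 325 kg; (b) 359 kg

(a) Volume: 2150 m³ = 2,150,000 L.
(a) Alkalinity to neutralize: (199 − 136) = 63 mg/L as CaCO₃ × 2,150,000 L = 135,400 g as CaCO₃.
(a) Equivalents of H⁺ required: 135,400 ÷ 50 g/eq = 2709 eq = 2709 mol NaHSO₄.
(a) Mass of NaHSO₄: 2709 × 120.1 = 325,400 g.

(b) Volume: 2070 m³ = 2,070,000 L.
(b) Hardness to add: (243 − 125) = 118 mg/L as CaCO₃ × 2,070,000 L = 244,300 g as CaCO₃.
(b) Moles of Ca²⁺ (1 mol Ca²⁺ ≡ 1 mol CaCO₃): 244,300 / 100.1 g/mol = 2440 mol.
(b) Mass of CaCl₂·2H₂O: 2440 × 147 = 358,700 g.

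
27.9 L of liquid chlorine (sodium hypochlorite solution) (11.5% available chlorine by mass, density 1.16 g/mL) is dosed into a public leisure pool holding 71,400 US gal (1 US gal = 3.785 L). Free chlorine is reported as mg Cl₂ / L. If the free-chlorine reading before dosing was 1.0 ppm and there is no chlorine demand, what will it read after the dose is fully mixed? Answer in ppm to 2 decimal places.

14.77 ppm

Volume: 71,400 US gal × 3.785 L/gal = 270,249 L.
Mass of solution: 27.9 L × 1000 mL/L × 1.16 g/mL = 32,360 g.
Available chlorine delivered: 32,360 g × 0.115 = 3722 g as Cl₂.
Concentration rise: 3722 g / 270,249 L = 13.77 mg/L = 13.77 ppm.
Final FC: 1.0 + 13.77 = 14.77 ppm.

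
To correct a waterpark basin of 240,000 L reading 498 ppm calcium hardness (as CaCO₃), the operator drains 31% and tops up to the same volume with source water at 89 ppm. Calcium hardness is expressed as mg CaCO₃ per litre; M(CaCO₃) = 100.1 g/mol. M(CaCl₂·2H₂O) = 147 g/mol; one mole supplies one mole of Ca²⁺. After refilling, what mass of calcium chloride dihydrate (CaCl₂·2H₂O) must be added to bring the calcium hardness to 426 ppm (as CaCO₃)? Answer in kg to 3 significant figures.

19.3 kg

After draining 31% and refilling: 498 × 0.69 + 89 × 0.31 = 371.21 ppm.
Deficit to target: 426 − 371.21 = 54.79 mg/L.
As CaCO₃: 54.79 mg/L × 240,000 L = 13,150 g; ÷ 100.1 = 131.4 mol Ca²⁺.
Mass: 131.4 × 147 = 19,310 g.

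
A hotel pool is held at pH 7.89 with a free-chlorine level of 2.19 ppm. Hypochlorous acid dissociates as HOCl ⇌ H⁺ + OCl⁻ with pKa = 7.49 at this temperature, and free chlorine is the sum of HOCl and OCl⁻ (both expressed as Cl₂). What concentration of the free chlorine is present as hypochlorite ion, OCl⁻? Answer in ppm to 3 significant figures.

[OCl⁻]/[HOCl] = 10^(pH − pKa) = 10^(7.89 − 7.49) = 10^0.40 = 2.512.
Fraction as HOCl = 1 / (1 + 2.512) = 0.2847.
OCl⁻ = (1 − 0.2847) × 2.19 ppm = 1.566 ppm.

1.57 ppm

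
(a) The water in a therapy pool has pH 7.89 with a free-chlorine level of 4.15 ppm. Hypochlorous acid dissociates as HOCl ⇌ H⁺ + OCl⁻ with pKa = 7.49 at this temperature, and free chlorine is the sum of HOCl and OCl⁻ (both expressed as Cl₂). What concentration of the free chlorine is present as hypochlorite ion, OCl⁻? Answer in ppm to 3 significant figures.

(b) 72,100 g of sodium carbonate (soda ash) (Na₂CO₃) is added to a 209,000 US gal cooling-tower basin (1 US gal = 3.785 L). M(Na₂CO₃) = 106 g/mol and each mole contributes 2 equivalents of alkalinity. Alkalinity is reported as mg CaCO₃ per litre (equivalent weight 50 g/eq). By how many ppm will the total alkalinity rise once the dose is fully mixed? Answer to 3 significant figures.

(a) 2.97 ppm; (b) 86.0 ppm

(a) [OCl⁻]/[HOCl] = 10^(pH − pKa) = 10^(7.89 − 7.49) = 10^0.40 = 2.512.
(a) Fraction as HOCl = 1 / (1 + 2.512) = 0.2847.
(a) OCl⁻ = (1 − 0.2847) × 4.15 ppm = 2.968 ppm.

(b) Volume: 209,000 US gal × 3.785 L/gal = 791,065 L.
(b) Moles of Na₂CO₃: 72,100 g ÷ 106 g/mol = 680.2 mol → 1360 eq of alkalinity.
(b) As CaCO₃: 1360 eq × 50 g/eq = 68,020 g.
(b) Rise: 68,020 g / 791,065 L × 1000 = 85.98 mg/L.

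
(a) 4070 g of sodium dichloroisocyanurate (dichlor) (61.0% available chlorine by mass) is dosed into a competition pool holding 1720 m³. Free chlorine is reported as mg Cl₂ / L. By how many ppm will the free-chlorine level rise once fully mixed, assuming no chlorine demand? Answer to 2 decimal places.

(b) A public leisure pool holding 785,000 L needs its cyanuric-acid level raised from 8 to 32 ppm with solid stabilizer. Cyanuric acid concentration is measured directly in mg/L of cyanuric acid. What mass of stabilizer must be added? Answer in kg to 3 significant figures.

(a) 1.44 ppm; (b) 18.8 kg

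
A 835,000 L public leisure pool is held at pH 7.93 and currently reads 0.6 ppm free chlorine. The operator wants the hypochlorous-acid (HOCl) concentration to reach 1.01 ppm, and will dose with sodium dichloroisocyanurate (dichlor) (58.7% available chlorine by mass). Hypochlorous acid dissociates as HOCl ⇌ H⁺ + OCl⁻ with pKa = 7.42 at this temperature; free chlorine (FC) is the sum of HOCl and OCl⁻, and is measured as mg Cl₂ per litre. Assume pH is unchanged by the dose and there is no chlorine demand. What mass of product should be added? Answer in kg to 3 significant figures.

5.23 kg

[OCl⁻]/[HOCl] = 10^(pH − pKa) = 10^(7.93 − 7.42) = 3.236; fraction as HOCl = 1/(1 + 3.236) = 0.2361.
Free chlorine required for 1.01 ppm HOCl: 1.01 / 0.2361 = 4.278 ppm.
FC to add: 4.278 − 0.6 = 3.678 mg/L as Cl₂.
Cl₂ equivalent: 3.678 mg/L × 835,000 L = 3071 g.
Product at 58.7% available Cl: 3071 / 0.587 = 5232 g.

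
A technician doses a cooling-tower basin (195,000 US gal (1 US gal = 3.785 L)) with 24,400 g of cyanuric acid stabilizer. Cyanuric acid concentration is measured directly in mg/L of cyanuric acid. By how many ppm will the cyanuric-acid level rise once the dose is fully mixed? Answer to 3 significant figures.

33.1 ppm

Volume: 195,000 US gal × 3.785 L/gal = 738,075 L.
Rise: 24,400 g / 738,075 L × 1000 = 33.06 mg/L.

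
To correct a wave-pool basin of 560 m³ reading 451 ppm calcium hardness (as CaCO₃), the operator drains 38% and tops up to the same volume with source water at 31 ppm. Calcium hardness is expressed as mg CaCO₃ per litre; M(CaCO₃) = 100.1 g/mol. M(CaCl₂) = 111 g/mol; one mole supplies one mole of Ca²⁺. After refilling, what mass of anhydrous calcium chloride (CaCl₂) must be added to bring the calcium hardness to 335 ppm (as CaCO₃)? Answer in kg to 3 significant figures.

Volume: 560 m³ = 560,000 L.
After draining 38% and refilling: 451 × 0.62 + 31 × 0.38 = 291.4 ppm.
Deficit to target: 335 − 291.4 = 43.6 mg/L.
As CaCO₃: 43.6 mg/L × 560,000 L = 24,420 g; ÷ 100.1 = 243.9 mol Ca²⁺.
Mass: 243.9 × 111 = 27,070 g.

27.1 kg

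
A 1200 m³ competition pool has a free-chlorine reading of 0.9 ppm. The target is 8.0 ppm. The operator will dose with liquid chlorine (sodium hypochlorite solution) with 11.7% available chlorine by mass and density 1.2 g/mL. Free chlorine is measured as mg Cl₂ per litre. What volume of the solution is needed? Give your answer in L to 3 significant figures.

60.7 L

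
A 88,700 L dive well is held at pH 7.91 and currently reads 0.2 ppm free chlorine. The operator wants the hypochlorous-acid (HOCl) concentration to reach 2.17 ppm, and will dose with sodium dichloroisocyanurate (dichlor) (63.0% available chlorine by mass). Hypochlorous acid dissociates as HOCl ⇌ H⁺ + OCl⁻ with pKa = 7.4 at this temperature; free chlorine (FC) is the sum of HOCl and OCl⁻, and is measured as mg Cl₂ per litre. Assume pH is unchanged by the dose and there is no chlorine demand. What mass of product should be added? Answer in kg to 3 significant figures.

[OCl⁻]/[HOCl] = 10^(pH − pKa) = 10^(7.91 − 7.4) = 3.236; fraction as HOCl = 1/(1 + 3.236) = 0.2361.
Free chlorine required for 2.17 ppm HOCl: 2.17 / 0.2361 = 9.192 ppm.
FC to add: 9.192 − 0.2 = 8.992 mg/L as Cl₂.
Cl₂ equivalent: 8.992 mg/L × 88,700 L = 797.6 g.
Product at 63.0% available Cl: 797.6 / 0.63 = 1266 g.

1.27 kg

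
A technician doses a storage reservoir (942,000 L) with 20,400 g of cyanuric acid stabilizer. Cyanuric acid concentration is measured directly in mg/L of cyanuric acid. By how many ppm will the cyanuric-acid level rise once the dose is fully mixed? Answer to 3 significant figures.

21.7 ppm

Rise: 20,400 g / 942,000 L × 1000 = 21.66 mg/L.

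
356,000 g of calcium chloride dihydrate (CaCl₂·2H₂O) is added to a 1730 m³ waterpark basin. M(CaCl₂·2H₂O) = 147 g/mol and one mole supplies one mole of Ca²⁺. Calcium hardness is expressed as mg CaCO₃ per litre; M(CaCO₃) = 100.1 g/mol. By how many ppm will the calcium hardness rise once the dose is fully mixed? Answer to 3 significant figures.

140 ppm

Volume: 1730 m³ = 1,730,000 L.
Moles of Ca²⁺: 356,000 g ÷ 147 g/mol = 2422 mol.
As CaCO₃: 2422 mol × 100.1 g/mol = 242,400 g.
Rise: 242,400 g / 1,730,000 L × 1000 = 140.1 mg/L.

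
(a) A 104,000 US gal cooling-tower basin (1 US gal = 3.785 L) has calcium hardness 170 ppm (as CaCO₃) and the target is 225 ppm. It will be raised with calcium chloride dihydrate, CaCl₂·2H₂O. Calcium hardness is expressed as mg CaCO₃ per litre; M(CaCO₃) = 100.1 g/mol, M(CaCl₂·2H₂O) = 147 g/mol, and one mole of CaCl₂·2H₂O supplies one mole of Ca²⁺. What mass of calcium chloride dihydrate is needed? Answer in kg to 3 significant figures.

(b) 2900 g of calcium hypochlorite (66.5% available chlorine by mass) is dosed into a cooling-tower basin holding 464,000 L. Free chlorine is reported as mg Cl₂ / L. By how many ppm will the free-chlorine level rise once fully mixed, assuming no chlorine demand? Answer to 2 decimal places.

(a) 31.8 kg; (b) 4.16 ppm

(a) Volume: 104,000 US gal × 3.785 L/gal = 393,640 L.
(a) Hardness to add: (225 − 170) = 55 mg/L as CaCO₃ × 393,640 L = 21,650 g as CaCO₃.
(a) Moles of Ca²⁺ (1 mol Ca²⁺ ≡ 1 mol CaCO₃): 21,650 / 100.1 g/mol = 216.3 mol.
(a) Mass of CaCl₂·2H₂O: 216.3 × 147 = 31,790 g.

(b) Available chlorine delivered: 2900 g × 0.665 = 1928 g as Cl₂.
(b) Concentration rise: 1928 g / 464,000 L = 4.156 mg/L = 4.16 ppm.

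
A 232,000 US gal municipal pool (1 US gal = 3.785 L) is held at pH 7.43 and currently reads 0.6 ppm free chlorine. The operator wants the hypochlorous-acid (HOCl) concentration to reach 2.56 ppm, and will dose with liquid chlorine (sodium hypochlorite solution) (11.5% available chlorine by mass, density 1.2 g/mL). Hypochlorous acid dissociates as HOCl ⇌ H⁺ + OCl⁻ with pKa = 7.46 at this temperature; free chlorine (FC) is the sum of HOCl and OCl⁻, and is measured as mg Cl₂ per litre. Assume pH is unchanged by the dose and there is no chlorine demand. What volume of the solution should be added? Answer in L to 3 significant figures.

Volume: 232,000 US gal × 3.785 L/gal = 878,120 L.
[OCl⁻]/[HOCl] = 10^(pH − pKa) = 10^(7.43 − 7.46) = 0.9333; fraction as HOCl = 1/(1 + 0.9333) = 0.5173.
Free chlorine required for 2.56 ppm HOCl: 2.56 / 0.5173 = 4.949 ppm.
FC to add: 4.949 − 0.6 = 4.349 mg/L as Cl₂.
Cl₂ equivalent: 4.349 mg/L × 878,120 L = 3819 g.
Product at 11.5% available Cl: 3819 / 0.115 = 33,210 g.
Volume: 33,210 g ÷ 1.2 g/mL = 27,670 mL.

27.7 L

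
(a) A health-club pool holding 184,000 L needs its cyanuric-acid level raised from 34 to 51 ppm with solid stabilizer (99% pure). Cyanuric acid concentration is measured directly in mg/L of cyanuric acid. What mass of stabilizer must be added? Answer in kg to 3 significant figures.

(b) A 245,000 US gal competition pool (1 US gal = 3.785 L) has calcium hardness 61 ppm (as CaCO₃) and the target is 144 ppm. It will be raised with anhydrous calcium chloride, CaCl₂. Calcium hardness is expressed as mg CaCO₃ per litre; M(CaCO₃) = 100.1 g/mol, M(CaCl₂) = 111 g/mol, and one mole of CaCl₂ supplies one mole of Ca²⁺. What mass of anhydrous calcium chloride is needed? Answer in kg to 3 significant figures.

(a) CYA to add: (51 − 34) = 17 mg/L × 184,000 L = 3128 g cyanuric acid.
(a) At 99% purity: 3128 / 0.99 = 3160 g product.

(b) Volume: 245,000 US gal × 3.785 L/gal = 927,325 L.
(b) Hardness to add: (144 − 61) = 83 mg/L as CaCO₃ × 927,325 L = 76,970 g as CaCO₃.
(b) Moles of Ca²⁺ (1 mol Ca²⁺ ≡ 1 mol CaCO₃): 76,970 / 100.1 g/mol = 768.9 mol.
(b) Mass of CaCl₂: 768.9 × 111 = 85,350 g.

(a) 3.16 kg; (b) 85.3 kg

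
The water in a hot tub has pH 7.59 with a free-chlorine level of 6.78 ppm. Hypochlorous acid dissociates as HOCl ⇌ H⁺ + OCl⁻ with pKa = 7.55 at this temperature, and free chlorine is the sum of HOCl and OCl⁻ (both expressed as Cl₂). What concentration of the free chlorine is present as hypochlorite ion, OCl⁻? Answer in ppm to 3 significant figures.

3.55 ppm

[OCl⁻]/[HOCl] = 10^(pH − pKa) = 10^(7.59 − 7.55) = 10^0.04 = 1.096.
Fraction as HOCl = 1 / (1 + 1.096) = 0.477.
OCl⁻ = (1 − 0.477) × 6.78 ppm = 3.546 ppm.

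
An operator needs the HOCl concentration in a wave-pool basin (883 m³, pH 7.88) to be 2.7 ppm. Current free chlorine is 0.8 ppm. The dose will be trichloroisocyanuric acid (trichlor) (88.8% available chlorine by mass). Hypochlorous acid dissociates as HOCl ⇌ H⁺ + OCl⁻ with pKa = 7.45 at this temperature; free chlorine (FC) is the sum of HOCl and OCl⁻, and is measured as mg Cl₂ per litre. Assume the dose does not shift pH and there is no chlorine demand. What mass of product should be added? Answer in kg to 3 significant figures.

Volume: 883 m³ = 883,000 L.
[OCl⁻]/[HOCl] = 10^(pH − pKa) = 10^(7.88 − 7.45) = 2.692; fraction as HOCl = 1/(1 + 2.692) = 0.2709.
Free chlorine required for 2.7 ppm HOCl: 2.7 / 0.2709 = 9.967 ppm.
FC to add: 9.967 − 0.8 = 9.167 mg/L as Cl₂.
Cl₂ equivalent: 9.167 mg/L × 883,000 L = 8095 g.
Product at 88.8% available Cl: 8095 / 0.888 = 9116 g.

9.12 kg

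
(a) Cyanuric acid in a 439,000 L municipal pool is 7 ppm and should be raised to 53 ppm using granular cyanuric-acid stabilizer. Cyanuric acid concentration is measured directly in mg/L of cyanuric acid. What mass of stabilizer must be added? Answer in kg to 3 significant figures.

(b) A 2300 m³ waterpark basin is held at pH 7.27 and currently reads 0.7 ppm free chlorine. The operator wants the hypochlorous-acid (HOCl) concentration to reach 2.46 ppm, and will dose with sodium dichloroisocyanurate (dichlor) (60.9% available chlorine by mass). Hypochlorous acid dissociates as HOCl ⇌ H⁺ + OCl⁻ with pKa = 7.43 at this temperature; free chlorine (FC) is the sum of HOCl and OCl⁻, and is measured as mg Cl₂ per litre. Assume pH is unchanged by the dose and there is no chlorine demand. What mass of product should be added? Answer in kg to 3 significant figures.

(a) 20.2 kg; (b) 13.1 kg

(a) CYA to add: (53 − 7) = 46 mg/L × 439,000 L = 20,190 g cyanuric acid.

(b) Volume: 2300 m³ = 2,300,000 L.
(b) [OCl⁻]/[HOCl] = 10^(pH − pKa) = 10^(7.27 − 7.43) = 0.6918; fraction as HOCl = 1/(1 + 0.6918) = 0.5911.
(b) Free chlorine required for 2.46 ppm HOCl: 2.46 / 0.5911 = 4.162 ppm.
(b) FC to add: 4.162 − 0.7 = 3.462 mg/L as Cl₂.
(b) Cl₂ equivalent: 3.462 mg/L × 2,300,000 L = 7962 g.
(b) Product at 60.9% available Cl: 7962 / 0.609 = 13,070 g.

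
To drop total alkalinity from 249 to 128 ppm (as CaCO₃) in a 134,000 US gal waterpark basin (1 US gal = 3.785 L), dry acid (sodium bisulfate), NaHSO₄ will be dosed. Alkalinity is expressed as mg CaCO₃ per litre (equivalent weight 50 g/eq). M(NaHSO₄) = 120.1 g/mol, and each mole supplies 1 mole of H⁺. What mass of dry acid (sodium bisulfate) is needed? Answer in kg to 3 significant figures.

147 kg

Volume: 134,000 US gal × 3.785 L/gal = 507,190 L.
Alkalinity to neutralize: (249 − 128) = 121 mg/L as CaCO₃ × 507,190 L = 61,370 g as CaCO₃.
Equivalents of H⁺ required: 61,370 ÷ 50 g/eq = 1227 eq = 1227 mol NaHSO₄.
Mass of NaHSO₄: 1227 × 120.1 = 147,400 g.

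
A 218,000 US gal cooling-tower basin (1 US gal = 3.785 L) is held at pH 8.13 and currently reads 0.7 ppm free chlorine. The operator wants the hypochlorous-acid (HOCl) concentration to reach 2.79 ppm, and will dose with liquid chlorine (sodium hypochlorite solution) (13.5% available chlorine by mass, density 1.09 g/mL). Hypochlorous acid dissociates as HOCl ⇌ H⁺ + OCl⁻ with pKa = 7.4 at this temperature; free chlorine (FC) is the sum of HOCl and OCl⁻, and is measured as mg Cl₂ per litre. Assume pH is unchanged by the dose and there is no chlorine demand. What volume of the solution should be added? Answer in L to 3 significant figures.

95.7 L

Volume: 218,000 US gal × 3.785 L/gal = 825,130 L.
[OCl⁻]/[HOCl] = 10^(pH − pKa) = 10^(8.13 − 7.4) = 5.37; fraction as HOCl = 1/(1 + 5.37) = 0.157.
Free chlorine required for 2.79 ppm HOCl: 2.79 / 0.157 = 17.77 ppm.
FC to add: 17.77 − 0.7 = 17.07 mg/L as Cl₂.
Cl₂ equivalent: 17.07 mg/L × 825,130 L = 14,090 g.
Product at 13.5% available Cl: 14,090 / 0.135 = 104,400 g.
Volume: 104,400 g ÷ 1.09 g/mL = 95,740 mL.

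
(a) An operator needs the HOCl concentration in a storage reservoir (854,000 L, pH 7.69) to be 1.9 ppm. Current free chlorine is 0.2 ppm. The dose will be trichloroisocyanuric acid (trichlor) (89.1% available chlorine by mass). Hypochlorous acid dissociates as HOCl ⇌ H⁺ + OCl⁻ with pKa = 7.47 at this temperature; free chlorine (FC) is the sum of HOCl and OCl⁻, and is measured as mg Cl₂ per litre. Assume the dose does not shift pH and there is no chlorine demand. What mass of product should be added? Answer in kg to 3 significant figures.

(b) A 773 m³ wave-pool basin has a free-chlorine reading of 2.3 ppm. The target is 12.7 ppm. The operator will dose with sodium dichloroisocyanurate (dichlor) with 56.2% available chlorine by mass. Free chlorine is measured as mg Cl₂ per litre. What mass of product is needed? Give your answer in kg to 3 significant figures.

(a) 4.65 kg; (b) 14.3 kg

(a) [OCl⁻]/[HOCl] = 10^(pH − pKa) = 10^(7.69 − 7.47) = 1.66; fraction as HOCl = 1/(1 + 1.66) = 0.376.
(a) Free chlorine required for 1.9 ppm HOCl: 1.9 / 0.376 = 5.053 ppm.
(a) FC to add: 5.053 − 0.2 = 4.853 mg/L as Cl₂.
(a) Cl₂ equivalent: 4.853 mg/L × 854,000 L = 4145 g.
(a) Product at 89.1% available Cl: 4145 / 0.891 = 4652 g.

(b) Volume: 773 m³ = 773,000 L.
(b) Chlorine deficit: 12.7 − 2.3 = 10.4 ppm = 10.4 mg/L as Cl₂.
(b) Cl₂ equivalent needed: 10.4 mg/L × 773,000 L = 8,039,000 mg = 8039 g.
(b) Product at 56.2% available chlorine: 8039 / 0.562 = 14,300 g.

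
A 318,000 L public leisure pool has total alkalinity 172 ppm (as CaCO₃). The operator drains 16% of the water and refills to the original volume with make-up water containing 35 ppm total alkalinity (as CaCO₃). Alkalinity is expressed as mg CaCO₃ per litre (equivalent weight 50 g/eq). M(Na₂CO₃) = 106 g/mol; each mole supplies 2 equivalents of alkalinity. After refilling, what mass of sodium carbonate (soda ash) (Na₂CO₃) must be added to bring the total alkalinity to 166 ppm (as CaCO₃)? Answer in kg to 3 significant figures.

After draining 16% and refilling: 172 × 0.84 + 35 × 0.16 = 150.08 ppm.
Deficit to target: 166 − 150.08 = 15.92 mg/L.
As CaCO₃: 15.92 mg/L × 318,000 L = 5063 g; ÷ 50 g/eq ÷ 2 = 50.63 mol Na₂CO₃.
Mass: 50.63 × 106 = 5366 g.

5.37 kg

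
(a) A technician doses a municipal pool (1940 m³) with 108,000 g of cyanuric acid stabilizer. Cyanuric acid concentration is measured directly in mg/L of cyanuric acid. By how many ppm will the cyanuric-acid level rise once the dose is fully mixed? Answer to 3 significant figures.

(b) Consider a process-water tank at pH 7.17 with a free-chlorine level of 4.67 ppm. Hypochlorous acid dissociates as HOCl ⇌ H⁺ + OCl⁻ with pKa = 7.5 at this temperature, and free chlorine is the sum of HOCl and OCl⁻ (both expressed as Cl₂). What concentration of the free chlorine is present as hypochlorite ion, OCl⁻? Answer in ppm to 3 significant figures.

(a) 55.7 ppm; (b) 1.49 ppm

(a) Volume: 1940 m³ = 1,940,000 L.
(a) Rise: 108,000 g / 1,940,000 L × 1000 = 55.67 mg/L.

(b) [OCl⁻]/[HOCl] = 10^(pH − pKa) = 10^(7.17 − 7.5) = 10^-0.33 = 0.4677.
(b) Fraction as HOCl = 1 / (1 + 0.4677) = 0.6813.
(b) OCl⁻ = (1 − 0.6813) × 4.67 ppm = 1.488 ppm.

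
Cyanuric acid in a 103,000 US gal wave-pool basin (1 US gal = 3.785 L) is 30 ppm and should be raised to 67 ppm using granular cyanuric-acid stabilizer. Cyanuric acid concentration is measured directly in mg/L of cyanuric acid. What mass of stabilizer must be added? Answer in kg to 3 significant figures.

14.4 kg

Volume: 103,000 US gal × 3.785 L/gal = 389,855 L.
CYA to add: (67 − 30) = 37 mg/L × 389,855 L = 14,420 g cyanuric acid.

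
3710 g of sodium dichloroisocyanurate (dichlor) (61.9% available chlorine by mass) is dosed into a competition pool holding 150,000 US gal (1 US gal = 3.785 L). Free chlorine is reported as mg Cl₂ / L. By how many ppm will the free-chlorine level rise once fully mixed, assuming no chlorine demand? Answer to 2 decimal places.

4.04 ppm

Volume: 150,000 US gal × 3.785 L/gal = 567,750 L.
Available chlorine delivered: 3710 g × 0.619 = 2296 g as Cl₂.
Concentration rise: 2296 g / 567,750 L = 4.045 mg/L = 4.04 ppm.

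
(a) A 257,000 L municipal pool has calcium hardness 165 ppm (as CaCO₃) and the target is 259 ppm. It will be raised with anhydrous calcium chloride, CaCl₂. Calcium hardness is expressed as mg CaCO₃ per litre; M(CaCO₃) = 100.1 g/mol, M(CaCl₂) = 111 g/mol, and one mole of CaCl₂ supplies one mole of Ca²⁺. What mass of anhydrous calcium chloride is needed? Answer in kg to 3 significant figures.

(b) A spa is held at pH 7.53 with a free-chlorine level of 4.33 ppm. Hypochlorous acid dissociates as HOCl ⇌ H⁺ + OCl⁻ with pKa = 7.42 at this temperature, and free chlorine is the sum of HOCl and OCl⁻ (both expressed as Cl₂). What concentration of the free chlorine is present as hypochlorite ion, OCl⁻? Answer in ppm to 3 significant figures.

(a) Hardness to add: (259 − 165) = 94 mg/L as CaCO₃ × 257,000 L = 24,160 g as CaCO₃.
(a) Moles of Ca²⁺ (1 mol Ca²⁺ ≡ 1 mol CaCO₃): 24,160 / 100.1 g/mol = 241.3 mol.
(a) Mass of CaCl₂: 241.3 × 111 = 26,790 g.

(b) [OCl⁻]/[HOCl] = 10^(pH − pKa) = 10^(7.53 − 7.42) = 10^0.11 = 1.288.
(b) Fraction as HOCl = 1 / (1 + 1.288) = 0.437.
(b) OCl⁻ = (1 − 0.437) × 4.33 ppm = 2.438 ppm.

(a) 26.8 kg; (b) 2.44 ppm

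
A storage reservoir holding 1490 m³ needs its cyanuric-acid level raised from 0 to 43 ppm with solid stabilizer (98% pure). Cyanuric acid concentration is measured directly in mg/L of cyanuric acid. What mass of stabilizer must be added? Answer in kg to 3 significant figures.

65.4 kg

Volume: 1490 m³ = 1,490,000 L.
CYA to add: (43 − 0) = 43 mg/L × 1,490,000 L = 64,070 g cyanuric acid.
At 98% purity: 64,070 / 0.98 = 65,380 g product.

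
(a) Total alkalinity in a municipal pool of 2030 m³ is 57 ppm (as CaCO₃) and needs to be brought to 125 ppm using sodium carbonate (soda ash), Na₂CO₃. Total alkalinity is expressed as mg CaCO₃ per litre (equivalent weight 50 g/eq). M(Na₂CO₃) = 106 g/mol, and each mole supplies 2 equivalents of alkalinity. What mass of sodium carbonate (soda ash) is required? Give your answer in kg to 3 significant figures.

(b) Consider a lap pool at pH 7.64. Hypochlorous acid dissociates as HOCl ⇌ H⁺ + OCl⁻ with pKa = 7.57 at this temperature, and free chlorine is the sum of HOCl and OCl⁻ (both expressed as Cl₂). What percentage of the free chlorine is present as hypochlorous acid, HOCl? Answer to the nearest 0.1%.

(a) 146 kg; (b) 46.0%

(a) Volume: 2030 m³ = 2,030,000 L.
(a) Alkalinity to add: (125 − 57) = 68 mg/L as CaCO₃ × 2,030,000 L = 138,000 g as CaCO₃.
(a) Equivalents: 138,000 g ÷ 50 g/eq = 2761 eq.
(a) Each mole of Na₂CO₃ supplies 2 eq, so 2761 / 2 = 1380 mol.
(a) Mass: 1380 mol × 106 g/mol = 146,300 g.

(b) [OCl⁻]/[HOCl] = 10^(pH − pKa) = 10^(7.64 − 7.57) = 10^0.07 = 1.175.
(b) Fraction as HOCl = 1 / (1 + 1.175) = 0.4598.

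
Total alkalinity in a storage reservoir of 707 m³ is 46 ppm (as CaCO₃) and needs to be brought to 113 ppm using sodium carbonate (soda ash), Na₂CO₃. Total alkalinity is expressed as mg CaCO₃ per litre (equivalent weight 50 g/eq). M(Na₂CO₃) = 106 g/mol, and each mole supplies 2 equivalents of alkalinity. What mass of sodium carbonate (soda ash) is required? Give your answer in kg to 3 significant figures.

50.2 kg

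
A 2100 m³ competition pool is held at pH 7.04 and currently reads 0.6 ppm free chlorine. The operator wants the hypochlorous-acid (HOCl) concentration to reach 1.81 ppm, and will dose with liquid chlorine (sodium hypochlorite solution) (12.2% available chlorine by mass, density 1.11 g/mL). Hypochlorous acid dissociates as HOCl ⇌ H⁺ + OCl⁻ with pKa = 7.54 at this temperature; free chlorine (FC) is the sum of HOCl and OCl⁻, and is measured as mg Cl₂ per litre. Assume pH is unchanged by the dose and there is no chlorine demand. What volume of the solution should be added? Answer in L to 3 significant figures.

Volume: 2100 m³ = 2,100,000 L.
[OCl⁻]/[HOCl] = 10^(pH − pKa) = 10^(7.04 − 7.54) = 0.3162; fraction as HOCl = 1/(1 + 0.3162) = 0.7597.
Free chlorine required for 1.81 ppm HOCl: 1.81 / 0.7597 = 2.382 ppm.
FC to add: 2.382 − 0.6 = 1.782 mg/L as Cl₂.
Cl₂ equivalent: 1.782 mg/L × 2,100,000 L = 3743 g.
Product at 12.2% available Cl: 3743 / 0.122 = 30,680 g.
Volume: 30,680 g ÷ 1.11 g/mL = 27,640 mL.

27.6 L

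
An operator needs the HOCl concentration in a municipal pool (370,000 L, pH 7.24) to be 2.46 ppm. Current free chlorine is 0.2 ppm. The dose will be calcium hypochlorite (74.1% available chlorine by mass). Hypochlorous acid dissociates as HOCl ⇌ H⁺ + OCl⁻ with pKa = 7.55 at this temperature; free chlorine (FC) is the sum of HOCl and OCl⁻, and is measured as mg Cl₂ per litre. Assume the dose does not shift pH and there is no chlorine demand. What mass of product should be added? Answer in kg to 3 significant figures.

1.73 kg

[OCl⁻]/[HOCl] = 10^(pH − pKa) = 10^(7.24 − 7.55) = 0.4898; fraction as HOCl = 1/(1 + 0.4898) = 0.6712.
Free chlorine required for 2.46 ppm HOCl: 2.46 / 0.6712 = 3.665 ppm.
FC to add: 3.665 − 0.2 = 3.465 mg/L as Cl₂.
Cl₂ equivalent: 3.465 mg/L × 370,000 L = 1282 g.
Product at 74.1% available Cl: 1282 / 0.741 = 1730 g.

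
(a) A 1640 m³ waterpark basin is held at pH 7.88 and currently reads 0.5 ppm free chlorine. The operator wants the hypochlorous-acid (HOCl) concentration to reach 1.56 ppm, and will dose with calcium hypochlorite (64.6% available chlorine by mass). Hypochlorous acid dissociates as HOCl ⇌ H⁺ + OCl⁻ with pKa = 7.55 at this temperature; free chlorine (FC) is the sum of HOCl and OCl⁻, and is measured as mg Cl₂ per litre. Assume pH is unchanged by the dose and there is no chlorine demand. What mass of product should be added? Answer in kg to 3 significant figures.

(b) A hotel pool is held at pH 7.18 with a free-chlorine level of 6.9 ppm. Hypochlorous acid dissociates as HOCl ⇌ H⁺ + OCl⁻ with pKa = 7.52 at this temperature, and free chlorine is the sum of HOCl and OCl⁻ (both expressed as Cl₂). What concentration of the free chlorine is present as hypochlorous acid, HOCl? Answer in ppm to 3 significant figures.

(a) 11.2 kg; (b) 4.74 ppm

(a) Volume: 1640 m³ = 1,640,000 L.
(a) [OCl⁻]/[HOCl] = 10^(pH − pKa) = 10^(7.88 − 7.55) = 2.138; fraction as HOCl = 1/(1 + 2.138) = 0.3187.
(a) Free chlorine required for 1.56 ppm HOCl: 1.56 / 0.3187 = 4.895 ppm.
(a) FC to add: 4.895 − 0.5 = 4.395 mg/L as Cl₂.
(a) Cl₂ equivalent: 4.395 mg/L × 1,640,000 L = 7208 g.
(a) Product at 64.6% available Cl: 7208 / 0.646 = 11,160 g.

(b) [OCl⁻]/[HOCl] = 10^(pH − pKa) = 10^(7.18 − 7.52) = 10^-0.34 = 0.4571.
(b) Fraction as HOCl = 1 / (1 + 0.4571) = 0.6863.
(b) HOCl = 0.6863 × 6.9 ppm = 4.735 ppm.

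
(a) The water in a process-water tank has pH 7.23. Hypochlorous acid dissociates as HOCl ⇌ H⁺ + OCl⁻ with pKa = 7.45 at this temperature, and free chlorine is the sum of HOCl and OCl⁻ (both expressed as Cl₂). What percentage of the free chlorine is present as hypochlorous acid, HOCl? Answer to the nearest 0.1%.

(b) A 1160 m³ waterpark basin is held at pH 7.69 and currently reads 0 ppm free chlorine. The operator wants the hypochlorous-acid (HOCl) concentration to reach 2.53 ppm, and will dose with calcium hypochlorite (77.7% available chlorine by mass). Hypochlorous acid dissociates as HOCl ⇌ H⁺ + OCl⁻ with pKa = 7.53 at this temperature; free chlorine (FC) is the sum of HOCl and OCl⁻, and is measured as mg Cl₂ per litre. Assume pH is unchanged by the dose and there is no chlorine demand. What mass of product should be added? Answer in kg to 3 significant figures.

(a) 62.4%; (b) 9.24 kg

(a) [OCl⁻]/[HOCl] = 10^(pH − pKa) = 10^(7.23 − 7.45) = 10^-0.22 = 0.6026.
(a) Fraction as HOCl = 1 / (1 + 0.6026) = 0.624.

(b) Volume: 1160 m³ = 1,160,000 L.
(b) [OCl⁻]/[HOCl] = 10^(pH − pKa) = 10^(7.69 − 7.53) = 1.445; fraction as HOCl = 1/(1 + 1.445) = 0.4089.
(b) Free chlorine required for 2.53 ppm HOCl: 2.53 / 0.4089 = 6.187 ppm.
(b) FC to add: 6.187 − 0 = 6.187 mg/L as Cl₂.
(b) Cl₂ equivalent: 6.187 mg/L × 1,160,000 L = 7177 g.
(b) Product at 77.7% available Cl: 7177 / 0.777 = 9237 g.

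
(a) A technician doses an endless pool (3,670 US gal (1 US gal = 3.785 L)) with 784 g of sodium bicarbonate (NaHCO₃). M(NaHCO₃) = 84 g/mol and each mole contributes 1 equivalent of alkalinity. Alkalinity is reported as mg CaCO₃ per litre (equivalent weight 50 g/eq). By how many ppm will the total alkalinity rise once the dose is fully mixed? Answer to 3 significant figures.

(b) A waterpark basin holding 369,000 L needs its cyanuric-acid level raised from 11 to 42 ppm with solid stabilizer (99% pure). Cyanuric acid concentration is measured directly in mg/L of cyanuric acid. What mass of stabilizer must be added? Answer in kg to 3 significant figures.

(a) Volume: 3,670 US gal × 3.785 L/gal = 13,891 L.
(a) Moles of NaHCO₃: 784 g ÷ 84 g/mol = 9.333 mol → 9.333 eq of alkalinity.
(a) As CaCO₃: 9.333 eq × 50 g/eq = 466.7 g.
(a) Rise: 466.7 g / 13,891 L × 1000 = 33.6 mg/L.

(b) CYA to add: (42 − 11) = 31 mg/L × 369,000 L = 11,440 g cyanuric acid.
(b) At 99% purity: 11,440 / 0.99 = 11,550 g product.

(a) 33.6 ppm; (b) 11.6 kg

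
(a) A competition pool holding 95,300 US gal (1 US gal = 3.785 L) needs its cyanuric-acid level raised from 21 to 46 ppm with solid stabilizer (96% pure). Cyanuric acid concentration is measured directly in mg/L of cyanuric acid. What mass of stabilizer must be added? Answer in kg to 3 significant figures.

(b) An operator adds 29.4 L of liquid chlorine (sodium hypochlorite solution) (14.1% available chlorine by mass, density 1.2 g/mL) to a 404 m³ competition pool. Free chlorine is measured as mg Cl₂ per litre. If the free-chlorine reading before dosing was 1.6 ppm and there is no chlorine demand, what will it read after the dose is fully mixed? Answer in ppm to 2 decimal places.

(a) 9.39 kg; (b) 13.91 ppm

(a) Volume: 95,300 US gal × 3.785 L/gal = 360,710 L.
(a) CYA to add: (46 − 21) = 25 mg/L × 360,710 L = 9018 g cyanuric acid.
(a) At 96% purity: 9018 / 0.96 = 9394 g product.

(b) Volume: 404 m³ = 404,000 L.
(b) Mass of solution: 29.4 L × 1000 mL/L × 1.2 g/mL = 35,280 g.
(b) Available chlorine delivered: 35,280 g × 0.141 = 4974 g as Cl₂.
(b) Concentration rise: 4974 g / 404,000 L = 12.31 mg/L = 12.31 ppm.
(b) Final FC: 1.6 + 12.31 = 13.91 ppm.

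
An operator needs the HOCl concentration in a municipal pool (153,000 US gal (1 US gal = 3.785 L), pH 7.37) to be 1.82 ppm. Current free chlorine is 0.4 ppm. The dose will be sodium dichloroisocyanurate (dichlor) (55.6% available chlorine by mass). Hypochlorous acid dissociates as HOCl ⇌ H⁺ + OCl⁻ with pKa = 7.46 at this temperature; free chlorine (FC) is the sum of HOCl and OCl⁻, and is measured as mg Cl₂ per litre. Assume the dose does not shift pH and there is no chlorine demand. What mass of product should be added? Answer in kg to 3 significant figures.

Volume: 153,000 US gal × 3.785 L/gal = 579,105 L.
[OCl⁻]/[HOCl] = 10^(pH − pKa) = 10^(7.37 − 7.46) = 0.8128; fraction as HOCl = 1/(1 + 0.8128) = 0.5516.
Free chlorine required for 1.82 ppm HOCl: 1.82 / 0.5516 = 3.299 ppm.
FC to add: 3.299 − 0.4 = 2.899 mg/L as Cl₂.
Cl₂ equivalent: 2.899 mg/L × 579,105 L = 1679 g.
Product at 55.6% available Cl: 1679 / 0.556 = 3020 g.

3.02 kg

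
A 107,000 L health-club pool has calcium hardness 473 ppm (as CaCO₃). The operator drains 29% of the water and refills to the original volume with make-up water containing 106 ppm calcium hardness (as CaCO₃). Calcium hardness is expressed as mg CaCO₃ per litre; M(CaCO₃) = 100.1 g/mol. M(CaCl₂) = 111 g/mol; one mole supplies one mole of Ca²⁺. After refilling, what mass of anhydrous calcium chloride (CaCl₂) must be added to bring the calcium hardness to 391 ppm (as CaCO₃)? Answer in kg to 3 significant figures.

After draining 29% and refilling: 473 × 0.71 + 106 × 0.29 = 366.57 ppm.
Deficit to target: 391 − 366.57 = 24.43 mg/L.
As CaCO₃: 24.43 mg/L × 107,000 L = 2614 g; ÷ 100.1 = 26.11 mol Ca²⁺.
Mass: 26.11 × 111 = 2899 g.

2.90 kg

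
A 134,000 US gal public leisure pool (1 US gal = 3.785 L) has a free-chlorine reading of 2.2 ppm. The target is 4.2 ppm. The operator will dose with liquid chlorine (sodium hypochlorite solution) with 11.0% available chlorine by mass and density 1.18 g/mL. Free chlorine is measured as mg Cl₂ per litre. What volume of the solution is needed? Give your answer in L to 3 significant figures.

7.81 L

Volume: 134,000 US gal × 3.785 L/gal = 507,190 L.
Chlorine deficit: 4.2 − 2.2 = 2 ppm = 2 mg/L as Cl₂.
Cl₂ equivalent needed: 2 mg/L × 507,190 L = 1,014,000 mg = 1014 g.
Product at 11.0% available chlorine: 1014 / 0.11 = 9222 g.
Volume at density 1.18 g/mL: 9222 g ÷ 1.18 g/mL = 7815 mL.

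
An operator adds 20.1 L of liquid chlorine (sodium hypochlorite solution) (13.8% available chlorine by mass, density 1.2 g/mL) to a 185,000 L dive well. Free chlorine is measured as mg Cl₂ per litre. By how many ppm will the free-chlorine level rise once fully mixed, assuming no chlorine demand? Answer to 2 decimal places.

Mass of solution: 20.1 L × 1000 mL/L × 1.2 g/mL = 24,120 g.
Available chlorine delivered: 24,120 g × 0.138 = 3329 g as Cl₂.
Concentration rise: 3329 g / 185,000 L = 17.99 mg/L = 17.99 ppm.

17.99 ppm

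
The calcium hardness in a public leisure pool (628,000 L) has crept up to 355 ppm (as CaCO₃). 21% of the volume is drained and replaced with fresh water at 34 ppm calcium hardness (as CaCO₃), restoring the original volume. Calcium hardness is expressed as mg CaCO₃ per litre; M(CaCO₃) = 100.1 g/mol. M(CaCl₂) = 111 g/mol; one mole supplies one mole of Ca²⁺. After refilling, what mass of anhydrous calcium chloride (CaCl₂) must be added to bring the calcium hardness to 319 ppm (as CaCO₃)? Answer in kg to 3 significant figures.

21.9 kg

After draining 21% and refilling: 355 × 0.79 + 34 × 0.21 = 287.59 ppm.
Deficit to target: 319 − 287.59 = 31.41 mg/L.
As CaCO₃: 31.41 mg/L × 628,000 L = 19,730 g; ÷ 100.1 = 197.1 mol Ca²⁺.
Mass: 197.1 × 111 = 21,870 g.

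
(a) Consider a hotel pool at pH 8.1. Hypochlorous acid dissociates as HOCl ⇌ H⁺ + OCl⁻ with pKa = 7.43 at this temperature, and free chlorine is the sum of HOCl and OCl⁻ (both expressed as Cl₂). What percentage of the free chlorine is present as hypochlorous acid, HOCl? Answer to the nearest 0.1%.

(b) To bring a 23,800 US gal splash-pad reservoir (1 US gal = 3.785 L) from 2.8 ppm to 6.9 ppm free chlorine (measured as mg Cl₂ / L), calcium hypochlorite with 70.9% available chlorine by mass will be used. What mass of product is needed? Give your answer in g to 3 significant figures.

(a) 17.6%; (b) 521 g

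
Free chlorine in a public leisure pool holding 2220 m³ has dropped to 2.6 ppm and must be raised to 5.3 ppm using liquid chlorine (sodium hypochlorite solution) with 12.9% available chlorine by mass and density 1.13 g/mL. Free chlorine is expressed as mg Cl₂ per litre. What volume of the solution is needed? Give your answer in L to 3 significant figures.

41.1 L

Volume: 2220 m³ = 2,220,000 L.
Chlorine deficit: 5.3 − 2.6 = 2.7 ppm = 2.7 mg/L as Cl₂.
Cl₂ equivalent needed: 2.7 mg/L × 2,220,000 L = 5,994,000 mg = 5994 g.
Product at 12.9% available chlorine: 5994 / 0.129 = 46,470 g.
Volume at density 1.13 g/mL: 46,470 g ÷ 1.13 g/mL = 41,120 mL.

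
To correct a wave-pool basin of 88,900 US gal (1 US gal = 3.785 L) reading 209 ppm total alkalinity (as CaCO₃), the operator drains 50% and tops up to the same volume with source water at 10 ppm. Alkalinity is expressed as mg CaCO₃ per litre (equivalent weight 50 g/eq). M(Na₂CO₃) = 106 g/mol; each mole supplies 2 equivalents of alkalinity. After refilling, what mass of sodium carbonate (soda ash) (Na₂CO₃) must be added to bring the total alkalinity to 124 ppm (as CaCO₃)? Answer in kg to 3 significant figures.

5.17 kg

Volume: 88,900 US gal × 3.785 L/gal = 336,486 L.
After draining 50% and refilling: 209 × 0.50 + 10 × 0.50 = 109.5 ppm.
Deficit to target: 124 − 109.5 = 14.5 mg/L.
As CaCO₃: 14.5 mg/L × 336,486 L = 4879 g; ÷ 50 g/eq ÷ 2 = 48.79 mol Na₂CO₃.
Mass: 48.79 × 106 = 5172 g.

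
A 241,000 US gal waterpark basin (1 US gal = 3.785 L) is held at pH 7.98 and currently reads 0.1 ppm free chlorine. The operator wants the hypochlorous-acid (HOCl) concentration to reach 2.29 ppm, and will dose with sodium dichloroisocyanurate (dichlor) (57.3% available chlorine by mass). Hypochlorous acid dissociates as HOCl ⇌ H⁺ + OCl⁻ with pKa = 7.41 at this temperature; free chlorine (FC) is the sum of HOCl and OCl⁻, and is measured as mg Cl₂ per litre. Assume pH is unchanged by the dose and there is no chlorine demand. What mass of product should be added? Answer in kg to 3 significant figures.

17.0 kg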